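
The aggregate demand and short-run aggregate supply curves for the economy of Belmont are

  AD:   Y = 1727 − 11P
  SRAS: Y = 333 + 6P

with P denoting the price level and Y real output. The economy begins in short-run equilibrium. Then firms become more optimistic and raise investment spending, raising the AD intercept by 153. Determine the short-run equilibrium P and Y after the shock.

P = 91, Y = 879

This is a positive demand shock: AD shifts right.
New AD: Y = 1880 − 11P.
Set AD = SRAS: 1880 − 11P = 333 + 6P, so 1547 = 17P and P = 91.
Y = 1880 − 11·91 = 879.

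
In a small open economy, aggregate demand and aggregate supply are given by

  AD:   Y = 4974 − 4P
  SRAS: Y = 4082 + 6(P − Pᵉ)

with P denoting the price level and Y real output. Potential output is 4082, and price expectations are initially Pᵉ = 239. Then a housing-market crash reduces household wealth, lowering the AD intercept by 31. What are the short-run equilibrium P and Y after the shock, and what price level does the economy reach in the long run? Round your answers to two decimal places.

Short run: P = 229.50, Y = 4025.00. Long run: P = 215.25.

AD shifts left: new AD is Y = 4943 − 4P. With Pᵉ = 239, SRAS is Y = 2648 + 6P.
Short run: 4943 − 4P = 2648 + 6P gives 2295 = 10P, so P = 229.50 and Y = 4943 − 4P = 4025.00.
Y = 4025.00 is below potential 4082; expectations adjust and SRAS shifts right until Y = 4082.
Long run: on the new AD curve, 4082 = 4943 − 4P gives P = 215.25.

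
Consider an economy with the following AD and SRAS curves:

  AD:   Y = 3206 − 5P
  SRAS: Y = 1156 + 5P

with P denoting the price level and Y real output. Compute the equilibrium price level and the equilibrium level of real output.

Set AD = SRAS: 3206 − 5P = 1156 + 5P, so 2050 = 10P and P = 205.
Then Y = 3206 − 5·205 = 2181.

P = 205, Y = 2181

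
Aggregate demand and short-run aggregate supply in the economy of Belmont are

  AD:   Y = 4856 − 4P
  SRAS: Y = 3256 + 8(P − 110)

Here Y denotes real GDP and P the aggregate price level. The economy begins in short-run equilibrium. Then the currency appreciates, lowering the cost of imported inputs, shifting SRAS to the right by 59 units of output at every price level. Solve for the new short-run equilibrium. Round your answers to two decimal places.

P = 201.75, Y = 4049.00

This is a positive supply shock: SRAS shifts right.
New SRAS: Y = 2435 + 8P.
Set AD = SRAS: 4856 − 4P = 2435 + 8P, so 2421 = 12P and P = 201.75.
Substituting into AD, Y = 4049.00.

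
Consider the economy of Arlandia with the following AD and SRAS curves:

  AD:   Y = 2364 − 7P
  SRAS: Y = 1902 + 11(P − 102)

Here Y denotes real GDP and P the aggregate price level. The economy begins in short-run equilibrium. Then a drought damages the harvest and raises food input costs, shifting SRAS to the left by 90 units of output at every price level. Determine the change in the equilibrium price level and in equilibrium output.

ΔP = +5, ΔY = -35

This is a negative supply shock: SRAS shifts left.
New SRAS: Y = 690 + 11P.
Set AD = SRAS: 2364 − 7P = 690 + 11P, so 1674 = 18P and P = 93.
Y = 2364 − 7·93 = 1713.
Initially P = 88, Y = 1748, so ΔP = +5 and ΔY = -35.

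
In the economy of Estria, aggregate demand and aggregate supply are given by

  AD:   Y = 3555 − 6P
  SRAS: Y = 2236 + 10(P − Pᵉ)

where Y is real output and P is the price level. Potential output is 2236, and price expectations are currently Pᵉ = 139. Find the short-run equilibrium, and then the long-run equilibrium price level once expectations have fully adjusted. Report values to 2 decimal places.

Short run: P = 169.31, Y = 2539.13. Long run: P = 219.83.

Short run: with Pᵉ = 139, SRAS is Y = 846 + 10P. Setting AD = SRAS gives 2709 = 16P, so P = 169.31 and Y = 3555 − 6P = 2539.13.
Output 2539.13 is above potential 2236, so over time expected prices rise and SRAS shifts left until Y returns to 2236.
Long run: Y = 2236 on the AD curve gives 2236 = 3555 − 6P, so P = 219.83.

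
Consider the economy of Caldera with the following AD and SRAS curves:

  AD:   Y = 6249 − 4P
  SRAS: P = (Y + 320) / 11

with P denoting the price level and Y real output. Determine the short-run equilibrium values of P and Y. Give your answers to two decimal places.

P = 437.93, Y = 4497.27

Rearrange SRAS to Y = 11P − 320.
Set AD = SRAS: 6249 − 4P = 11P − 320, so 6569 = 15P and P = 437.93.
Substituting into AD, Y = 6249 − 4P = 4497.27.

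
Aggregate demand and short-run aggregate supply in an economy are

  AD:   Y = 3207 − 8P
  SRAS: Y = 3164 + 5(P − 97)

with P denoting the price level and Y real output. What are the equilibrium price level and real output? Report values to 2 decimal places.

Write SRAS as Y = 3164 + 5P − 485 = 2679 + 5P.
Set AD = SRAS: 3207 − 8P = 2679 + 5P, so 528 = 13P and P = 40.62.
Substituting into AD, Y = 3207 − 8P = 2882.08.

P = 40.62, Y = 2882.08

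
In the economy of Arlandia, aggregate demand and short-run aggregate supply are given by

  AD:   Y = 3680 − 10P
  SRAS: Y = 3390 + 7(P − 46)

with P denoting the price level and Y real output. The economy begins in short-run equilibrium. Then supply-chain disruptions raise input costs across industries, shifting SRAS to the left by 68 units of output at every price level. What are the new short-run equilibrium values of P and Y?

P = 40, Y = 3280

This is a negative supply shock: SRAS shifts left.
New SRAS: Y = 3000 + 7P.
Set AD = SRAS: 3680 − 10P = 3000 + 7P, so 680 = 17P and P = 40.
Y = 3680 − 10·40 = 3280.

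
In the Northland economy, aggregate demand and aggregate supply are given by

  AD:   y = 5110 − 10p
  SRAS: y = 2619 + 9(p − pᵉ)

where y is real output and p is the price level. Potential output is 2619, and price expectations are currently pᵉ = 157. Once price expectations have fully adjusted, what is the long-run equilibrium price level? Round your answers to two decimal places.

Short run: with pᵉ = 157, SRAS is y = 1206 + 9p. Setting AD = SRAS gives 3904 = 19p, so p = 205.47 and y = 5110 − 10p = 3055.26.
Output 3055.26 is above potential 2619, so over time expected prices rise and SRAS shifts left until y returns to 2619.
Long run: y = 2619 on the AD curve gives 2619 = 5110 − 10p, so p = 249.10.

Long-run p = 249.10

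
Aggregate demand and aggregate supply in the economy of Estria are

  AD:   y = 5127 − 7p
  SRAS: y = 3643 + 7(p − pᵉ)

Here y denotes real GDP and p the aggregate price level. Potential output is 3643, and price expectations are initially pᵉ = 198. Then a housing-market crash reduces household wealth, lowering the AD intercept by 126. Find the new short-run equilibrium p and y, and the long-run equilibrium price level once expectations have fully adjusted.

AD shifts left: new AD is y = 5001 − 7p. With pᵉ = 198, SRAS is y = 2257 + 7p.
Short run: 5001 − 7p = 2257 + 7p gives 2744 = 14p, so p = 196 and y = 5001 − 7·196 = 3629.
y = 3629 is below potential 3643; expectations adjust and SRAS shifts right until y = 3643.
Long run: on the new AD curve, 3643 = 5001 − 7p gives p = 194.

Short run: p = 196, y = 3629. Long run: p = 194.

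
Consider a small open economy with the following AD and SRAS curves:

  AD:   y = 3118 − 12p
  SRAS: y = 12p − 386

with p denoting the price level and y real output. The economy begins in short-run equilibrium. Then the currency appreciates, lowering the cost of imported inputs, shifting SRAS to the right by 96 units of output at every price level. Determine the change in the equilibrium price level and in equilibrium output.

This is a positive supply shock: SRAS shifts right.
New SRAS: y = 12p − 290.
Set AD = SRAS: 3118 − 12p = 12p − 290, so 3408 = 24p and p = 142.
y = 3118 − 12·142 = 1414.
Initially p = 146, y = 1366, so Δp = -4 and Δy = +48.

Δp = -4, Δy = +48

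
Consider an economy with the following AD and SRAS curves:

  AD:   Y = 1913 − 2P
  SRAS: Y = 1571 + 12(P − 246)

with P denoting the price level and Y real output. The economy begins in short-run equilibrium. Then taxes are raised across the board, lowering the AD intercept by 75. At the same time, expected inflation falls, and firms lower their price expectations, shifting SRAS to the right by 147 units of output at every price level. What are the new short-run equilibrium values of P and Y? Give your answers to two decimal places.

After both shocks: AD is Y = 1838 − 2P and SRAS is Y = 12P − 1234.
Setting them equal: 3072 = 14P, so P = 219.43.
Substituting into AD, Y = 1399.14.

P = 219.43, Y = 1399.14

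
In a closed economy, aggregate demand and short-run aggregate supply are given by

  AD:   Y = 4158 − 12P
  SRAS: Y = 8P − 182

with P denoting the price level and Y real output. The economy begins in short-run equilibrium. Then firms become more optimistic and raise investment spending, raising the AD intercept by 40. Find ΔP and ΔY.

ΔP = +2, ΔY = +16

This is a positive demand shock: AD shifts right.
New AD: Y = 4198 − 12P.
Set AD = SRAS: 4198 − 12P = 8P − 182, so 4380 = 20P and P = 219.
Y = 4198 − 12·219 = 1570.
Initially P = 217, Y = 1554, so ΔP = +2 and ΔY = +16.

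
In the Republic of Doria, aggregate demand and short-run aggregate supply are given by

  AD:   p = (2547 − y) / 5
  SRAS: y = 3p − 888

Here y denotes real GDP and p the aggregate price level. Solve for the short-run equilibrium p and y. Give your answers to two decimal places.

Rearrange AD to y = 2547 − 5p.
Set AD = SRAS: 2547 − 5p = 3p − 888, so 3435 = 8p and p = 429.38.
Substituting into AD, y = 2547 − 5p = 400.13.

p = 429.38, y = 400.13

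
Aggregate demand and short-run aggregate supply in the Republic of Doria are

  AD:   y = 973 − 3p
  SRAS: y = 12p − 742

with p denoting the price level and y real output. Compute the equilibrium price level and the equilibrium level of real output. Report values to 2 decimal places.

Set AD = SRAS: 973 − 3p = 12p − 742, so 1715 = 15p and p = 114.33.
Substituting into AD, y = 973 − 3p = 630.00.

p = 114.33, y = 630.00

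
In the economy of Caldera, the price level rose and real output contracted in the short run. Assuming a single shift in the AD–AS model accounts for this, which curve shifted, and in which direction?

SRAS shifted left

P rose and Y fell. An AD shift moves P and Y in the same direction; an SRAS shift moves them in opposite directions.
Here P and Y moved in opposite directions, so the SRAS curve shifted.
Since Y fell, SRAS shifted left.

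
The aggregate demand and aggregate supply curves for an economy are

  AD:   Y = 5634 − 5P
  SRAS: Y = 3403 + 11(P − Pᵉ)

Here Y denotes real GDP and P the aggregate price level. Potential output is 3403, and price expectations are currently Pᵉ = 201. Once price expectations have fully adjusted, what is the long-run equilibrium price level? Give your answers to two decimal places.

Long-run P = 446.20

Short run: with Pᵉ = 201, SRAS is Y = 1192 + 11P. Setting AD = SRAS gives 4442 = 16P, so P = 277.63 and Y = 5634 − 5P = 4245.88.
Output 4245.88 is above potential 3403, so over time expected prices rise and SRAS shifts left until Y returns to 3403.
Long run: Y = 3403 on the AD curve gives 3403 = 5634 − 5P, so P = 446.20.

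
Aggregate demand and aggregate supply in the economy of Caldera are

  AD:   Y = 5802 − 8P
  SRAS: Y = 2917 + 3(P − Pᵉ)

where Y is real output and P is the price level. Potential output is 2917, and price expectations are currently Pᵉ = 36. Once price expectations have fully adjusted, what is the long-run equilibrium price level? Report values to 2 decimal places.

Short run: with Pᵉ = 36, SRAS is Y = 2809 + 3P. Setting AD = SRAS gives 2993 = 11P, so P = 272.09 and Y = 5802 − 8P = 3625.27.
Output 3625.27 is above potential 2917, so over time expected prices rise and SRAS shifts left until Y returns to 2917.
Long run: Y = 2917 on the AD curve gives 2917 = 5802 − 8P, so P = 360.63.

Long-run P = 360.63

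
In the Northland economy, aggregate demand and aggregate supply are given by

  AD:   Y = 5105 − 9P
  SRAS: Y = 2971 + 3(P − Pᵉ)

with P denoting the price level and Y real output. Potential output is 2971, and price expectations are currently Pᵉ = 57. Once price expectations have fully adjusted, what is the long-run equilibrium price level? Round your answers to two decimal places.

Short run: with Pᵉ = 57, SRAS is Y = 2800 + 3P. Setting AD = SRAS gives 2305 = 12P, so P = 192.08 and Y = 5105 − 9P = 3376.25.
Output 3376.25 is above potential 2971, so over time expected prices rise and SRAS shifts left until Y returns to 2971.
Long run: Y = 2971 on the AD curve gives 2971 = 5105 − 9P, so P = 237.11.

Long-run P = 237.11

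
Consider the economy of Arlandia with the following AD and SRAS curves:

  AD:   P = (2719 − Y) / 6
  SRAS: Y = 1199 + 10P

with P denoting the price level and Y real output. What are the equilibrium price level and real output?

P = 95, Y = 2149

Rearrange AD to Y = 2719 − 6P.
Set AD = SRAS: 2719 − 6P = 1199 + 10P, so 1520 = 16P and P = 95.
Then Y = 2719 − 6·95 = 2149.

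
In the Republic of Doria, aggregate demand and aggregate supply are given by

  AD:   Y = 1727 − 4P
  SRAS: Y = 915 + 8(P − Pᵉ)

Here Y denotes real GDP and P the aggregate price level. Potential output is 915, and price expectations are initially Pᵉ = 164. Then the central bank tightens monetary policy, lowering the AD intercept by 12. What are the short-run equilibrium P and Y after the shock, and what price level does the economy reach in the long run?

Short run: P = 176, Y = 1011. Long run: P = 200.

AD shifts left: new AD is Y = 1715 − 4P. With Pᵉ = 164, SRAS is Y = 8P − 397.
Short run: 1715 − 4P = 8P − 397 gives 2112 = 12P, so P = 176 and Y = 1715 − 4·176 = 1011.
Y = 1011 is above potential 915; expectations adjust and SRAS shifts left until Y = 915.
Long run: on the new AD curve, 915 = 1715 − 4P gives P = 200.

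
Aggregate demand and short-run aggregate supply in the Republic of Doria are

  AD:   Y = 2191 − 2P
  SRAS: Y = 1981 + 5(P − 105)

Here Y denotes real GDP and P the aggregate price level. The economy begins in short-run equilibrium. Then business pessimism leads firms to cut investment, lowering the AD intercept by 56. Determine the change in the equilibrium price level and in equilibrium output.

This is a negative demand shock: AD shifts left.
New AD: Y = 2135 − 2P.
SRAS can be written Y = 1456 + 5P.
Set AD = SRAS: 2135 − 2P = 1456 + 5P, so 679 = 7P and P = 97.
Y = 2135 − 2·97 = 1941.
Initially P = 105, Y = 1981, so ΔP = -8 and ΔY = -40.

ΔP = -8, ΔY = -40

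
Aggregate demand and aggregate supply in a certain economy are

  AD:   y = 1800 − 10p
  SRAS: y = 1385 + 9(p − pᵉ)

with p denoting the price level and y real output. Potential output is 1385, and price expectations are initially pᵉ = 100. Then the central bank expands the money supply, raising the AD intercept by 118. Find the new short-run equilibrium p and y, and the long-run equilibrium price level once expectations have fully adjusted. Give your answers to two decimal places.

Short run: p = 75.42, y = 1163.79. Long run: p = 53.30.

AD shifts right: new AD is y = 1918 − 10p. With pᵉ = 100, SRAS is y = 485 + 9p.
Short run: 1918 − 10p = 485 + 9p gives 1433 = 19p, so p = 75.42 and y = 1918 − 10p = 1163.79.
y = 1163.79 is below potential 1385; expectations adjust and SRAS shifts right until y = 1385.
Long run: on the new AD curve, 1385 = 1918 − 10p gives p = 53.30.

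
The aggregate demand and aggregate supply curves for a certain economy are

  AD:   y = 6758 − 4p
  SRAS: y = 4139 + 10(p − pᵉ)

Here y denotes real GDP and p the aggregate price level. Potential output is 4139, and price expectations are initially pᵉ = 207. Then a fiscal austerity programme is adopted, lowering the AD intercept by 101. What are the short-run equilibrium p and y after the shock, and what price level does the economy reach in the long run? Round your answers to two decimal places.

AD shifts left: new AD is y = 6657 − 4p. With pᵉ = 207, SRAS is y = 2069 + 10p.
Short run: 6657 − 4p = 2069 + 10p gives 4588 = 14p, so p = 327.71 and y = 6657 − 4p = 5346.14.
y = 5346.14 is above potential 4139; expectations adjust and SRAS shifts left until y = 4139.
Long run: on the new AD curve, 4139 = 6657 − 4p gives p = 629.50.

Short run: p = 327.71, y = 5346.14. Long run: p = 629.50.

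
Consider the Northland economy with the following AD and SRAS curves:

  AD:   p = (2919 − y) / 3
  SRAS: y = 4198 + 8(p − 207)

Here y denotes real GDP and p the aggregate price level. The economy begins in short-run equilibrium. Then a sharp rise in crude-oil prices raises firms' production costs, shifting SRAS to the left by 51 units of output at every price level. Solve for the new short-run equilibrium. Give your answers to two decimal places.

This is a negative supply shock: SRAS shifts left.
New SRAS: y = 2491 + 8p.
Set AD = SRAS: 2919 − 3p = 2491 + 8p, so 428 = 11p and p = 38.91.
Substituting into AD, y = 2802.27.

p = 38.91, y = 2802.27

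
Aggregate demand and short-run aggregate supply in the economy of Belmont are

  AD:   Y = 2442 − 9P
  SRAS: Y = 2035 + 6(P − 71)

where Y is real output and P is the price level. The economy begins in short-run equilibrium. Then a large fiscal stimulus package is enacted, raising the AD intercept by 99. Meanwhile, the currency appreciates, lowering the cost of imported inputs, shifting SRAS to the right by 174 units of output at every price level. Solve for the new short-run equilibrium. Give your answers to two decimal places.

P = 50.53, Y = 2086.20

After both shocks: AD is Y = 2541 − 9P and SRAS is Y = 1783 + 6P.
Setting them equal: 758 = 15P, so P = 50.53.
Substituting into AD, Y = 2086.20.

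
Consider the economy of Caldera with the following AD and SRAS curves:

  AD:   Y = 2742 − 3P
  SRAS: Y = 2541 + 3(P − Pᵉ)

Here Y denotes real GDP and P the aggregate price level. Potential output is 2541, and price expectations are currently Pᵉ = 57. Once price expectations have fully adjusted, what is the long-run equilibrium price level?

Short run: with Pᵉ = 57, SRAS is Y = 2370 + 3P. Setting AD = SRAS gives 372 = 6P, so P = 62 and Y = 2742 − 3·62 = 2556.
Output 2556 is above potential 2541, so over time expected prices rise and SRAS shifts left until Y returns to 2541.
Long run: Y = 2541 on the AD curve gives 2541 = 2742 − 3P, so P = 67.

Long-run P = 67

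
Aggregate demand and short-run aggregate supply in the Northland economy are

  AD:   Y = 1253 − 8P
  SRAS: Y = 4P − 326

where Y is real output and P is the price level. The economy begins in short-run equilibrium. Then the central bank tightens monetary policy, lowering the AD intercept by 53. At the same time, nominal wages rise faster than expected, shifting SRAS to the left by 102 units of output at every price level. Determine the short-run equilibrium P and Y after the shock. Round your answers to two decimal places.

P = 135.67, Y = 114.67

After both shocks: AD is Y = 1200 − 8P and SRAS is Y = 4P − 428.
Setting them equal: 1628 = 12P, so P = 135.67.
Substituting into AD, Y = 114.67.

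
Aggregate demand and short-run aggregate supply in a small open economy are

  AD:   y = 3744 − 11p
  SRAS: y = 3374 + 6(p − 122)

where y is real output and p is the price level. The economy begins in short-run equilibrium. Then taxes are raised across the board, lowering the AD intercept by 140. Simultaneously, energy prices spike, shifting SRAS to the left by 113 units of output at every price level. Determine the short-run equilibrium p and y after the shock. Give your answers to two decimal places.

p = 63.24, y = 2908.41

After both shocks: AD is y = 3604 − 11p and SRAS is y = 2529 + 6p.
Setting them equal: 1075 = 17p, so p = 63.24.
Substituting into AD, y = 2908.41.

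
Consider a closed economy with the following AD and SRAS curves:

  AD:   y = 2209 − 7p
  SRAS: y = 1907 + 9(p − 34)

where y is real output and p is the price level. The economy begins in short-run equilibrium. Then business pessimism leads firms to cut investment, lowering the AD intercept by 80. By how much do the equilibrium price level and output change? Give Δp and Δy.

Δp = -5, Δy = -45

This is a negative demand shock: AD shifts left.
New AD: y = 2129 − 7p.
SRAS can be written y = 1601 + 9p.
Set AD = SRAS: 2129 − 7p = 1601 + 9p, so 528 = 16p and p = 33.
y = 2129 − 7·33 = 1898.
Initially p = 38, y = 1943, so Δp = -5 and Δy = -45.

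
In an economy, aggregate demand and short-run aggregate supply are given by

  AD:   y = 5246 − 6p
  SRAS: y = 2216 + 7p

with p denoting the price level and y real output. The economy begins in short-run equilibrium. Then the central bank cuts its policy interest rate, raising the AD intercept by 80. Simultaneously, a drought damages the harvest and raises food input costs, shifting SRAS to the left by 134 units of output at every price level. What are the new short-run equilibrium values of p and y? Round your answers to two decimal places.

p = 249.54, y = 3828.77

After both shocks: AD is y = 5326 − 6p and SRAS is y = 2082 + 7p.
Setting them equal: 3244 = 13p, so p = 249.54.
Substituting into AD, y = 3828.77.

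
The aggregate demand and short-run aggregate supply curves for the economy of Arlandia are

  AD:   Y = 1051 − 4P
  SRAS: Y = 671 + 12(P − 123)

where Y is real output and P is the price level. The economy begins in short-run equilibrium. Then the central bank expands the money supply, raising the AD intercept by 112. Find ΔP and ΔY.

This is a positive demand shock: AD shifts right.
New AD: Y = 1163 − 4P.
SRAS can be written Y = 12P − 805.
Set AD = SRAS: 1163 − 4P = 12P − 805, so 1968 = 16P and P = 123.
Y = 1163 − 4·123 = 671.
Initially P = 116, Y = 587, so ΔP = +7 and ΔY = +84.

ΔP = +7, ΔY = +84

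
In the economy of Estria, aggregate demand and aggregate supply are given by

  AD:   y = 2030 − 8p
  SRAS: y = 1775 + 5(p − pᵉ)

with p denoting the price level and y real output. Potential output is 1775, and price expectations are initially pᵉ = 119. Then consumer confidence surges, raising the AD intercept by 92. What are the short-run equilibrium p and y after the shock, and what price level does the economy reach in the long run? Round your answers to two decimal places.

Short run: p = 72.46, y = 1542.31. Long run: p = 43.38.

AD shifts right: new AD is y = 2122 − 8p. With pᵉ = 119, SRAS is y = 1180 + 5p.
Short run: 2122 − 8p = 1180 + 5p gives 942 = 13p, so p = 72.46 and y = 2122 − 8p = 1542.31.
y = 1542.31 is below potential 1775; expectations adjust and SRAS shifts right until y = 1775.
Long run: on the new AD curve, 1775 = 2122 − 8p gives p = 43.38.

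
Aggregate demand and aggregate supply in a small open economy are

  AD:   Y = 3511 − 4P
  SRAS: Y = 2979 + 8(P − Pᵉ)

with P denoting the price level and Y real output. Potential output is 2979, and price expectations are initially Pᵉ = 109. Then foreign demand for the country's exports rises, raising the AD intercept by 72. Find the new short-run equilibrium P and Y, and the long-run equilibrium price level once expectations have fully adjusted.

AD shifts right: new AD is Y = 3583 − 4P. With Pᵉ = 109, SRAS is Y = 2107 + 8P.
Short run: 3583 − 4P = 2107 + 8P gives 1476 = 12P, so P = 123 and Y = 3583 − 4·123 = 3091.
Y = 3091 is above potential 2979; expectations adjust and SRAS shifts left until Y = 2979.
Long run: on the new AD curve, 2979 = 3583 − 4P gives P = 151.

Short run: P = 123, Y = 3091. Long run: P = 151.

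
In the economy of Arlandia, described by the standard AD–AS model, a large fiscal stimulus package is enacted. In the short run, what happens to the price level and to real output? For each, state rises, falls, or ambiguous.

Price level: rises; output: rises

This is a positive demand shock: AD shifts right.
Moving along the upward-sloping SRAS curve, P rises and Y rises.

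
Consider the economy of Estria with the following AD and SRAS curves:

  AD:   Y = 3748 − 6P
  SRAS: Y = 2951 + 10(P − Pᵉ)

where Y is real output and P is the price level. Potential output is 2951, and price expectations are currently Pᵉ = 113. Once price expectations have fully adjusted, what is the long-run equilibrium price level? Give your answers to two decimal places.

Short run: with Pᵉ = 113, SRAS is Y = 1821 + 10P. Setting AD = SRAS gives 1927 = 16P, so P = 120.44 and Y = 3748 − 6P = 3025.38.
Output 3025.38 is above potential 2951, so over time expected prices rise and SRAS shifts left until Y returns to 2951.
Long run: Y = 2951 on the AD curve gives 2951 = 3748 − 6P, so P = 132.83.

Long-run P = 132.83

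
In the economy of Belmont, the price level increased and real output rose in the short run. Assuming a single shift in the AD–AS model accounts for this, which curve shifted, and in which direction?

AD shifted right

P rose and Y rose. An AD shift moves P and Y in the same direction; an SRAS shift moves them in opposite directions.
Here P and Y moved in the same direction, so the AD curve shifted.
Since Y rose, AD shifted right.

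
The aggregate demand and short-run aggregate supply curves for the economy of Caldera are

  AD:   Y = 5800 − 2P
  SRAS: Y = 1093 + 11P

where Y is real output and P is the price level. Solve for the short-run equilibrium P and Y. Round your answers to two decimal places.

P = 362.08, Y = 5075.85

Set AD = SRAS: 5800 − 2P = 1093 + 11P, so 4707 = 13P and P = 362.08.
Substituting into AD, Y = 5800 − 2P = 5075.85.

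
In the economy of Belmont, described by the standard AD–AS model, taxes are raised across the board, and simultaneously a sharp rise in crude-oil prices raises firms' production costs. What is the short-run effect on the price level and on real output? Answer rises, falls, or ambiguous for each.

The first event is a negative demand shock: AD shifts left, which by itself pushes P down and Y down.
The second is an adverse supply shock: SRAS shifts left, which by itself pushes P up and Y down.
The two shocks push P in opposite directions, so the effect on P is ambiguous. Both shocks push Y down, so Y falls.

Price level: ambiguous; output: falls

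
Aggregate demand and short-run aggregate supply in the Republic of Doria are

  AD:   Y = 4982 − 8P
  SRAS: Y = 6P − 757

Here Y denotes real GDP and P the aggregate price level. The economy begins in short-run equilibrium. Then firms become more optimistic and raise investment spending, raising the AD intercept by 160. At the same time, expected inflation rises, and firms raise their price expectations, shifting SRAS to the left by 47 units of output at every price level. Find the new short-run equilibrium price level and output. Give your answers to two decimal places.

P = 424.71, Y = 1744.29

After both shocks: AD is Y = 5142 − 8P and SRAS is Y = 6P − 804.
Setting them equal: 5946 = 14P, so P = 424.71.
Substituting into AD, Y = 1744.29.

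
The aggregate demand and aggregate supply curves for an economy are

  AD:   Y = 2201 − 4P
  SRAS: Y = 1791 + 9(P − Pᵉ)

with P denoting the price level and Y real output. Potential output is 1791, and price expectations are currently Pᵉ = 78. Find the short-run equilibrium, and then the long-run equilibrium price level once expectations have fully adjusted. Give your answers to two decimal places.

Short run: P = 85.54, Y = 1858.85. Long run: P = 102.50.

Short run: with Pᵉ = 78, SRAS is Y = 1089 + 9P. Setting AD = SRAS gives 1112 = 13P, so P = 85.54 and Y = 2201 − 4P = 1858.85.
Output 1858.85 is above potential 1791, so over time expected prices rise and SRAS shifts left until Y returns to 1791.
Long run: Y = 1791 on the AD curve gives 1791 = 2201 − 4P, so P = 102.50.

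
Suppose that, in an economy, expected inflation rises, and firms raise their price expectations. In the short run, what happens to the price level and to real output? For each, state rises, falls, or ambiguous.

Price level: rises; output: falls

This is an adverse supply shock: SRAS shifts left.
Moving along the downward-sloping AD curve, P rises and Y falls.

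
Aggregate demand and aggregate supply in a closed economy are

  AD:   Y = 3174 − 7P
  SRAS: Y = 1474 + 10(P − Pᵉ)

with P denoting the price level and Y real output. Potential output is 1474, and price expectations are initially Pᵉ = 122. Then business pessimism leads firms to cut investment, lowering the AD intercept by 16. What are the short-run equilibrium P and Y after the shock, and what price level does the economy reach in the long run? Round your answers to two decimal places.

AD shifts left: new AD is Y = 3158 − 7P. With Pᵉ = 122, SRAS is Y = 254 + 10P.
Short run: 3158 − 7P = 254 + 10P gives 2904 = 17P, so P = 170.82 and Y = 3158 − 7P = 1962.24.
Y = 1962.24 is above potential 1474; expectations adjust and SRAS shifts left until Y = 1474.
Long run: on the new AD curve, 1474 = 3158 − 7P gives P = 240.57.

Short run: P = 170.82, Y = 1962.24. Long run: P = 240.57.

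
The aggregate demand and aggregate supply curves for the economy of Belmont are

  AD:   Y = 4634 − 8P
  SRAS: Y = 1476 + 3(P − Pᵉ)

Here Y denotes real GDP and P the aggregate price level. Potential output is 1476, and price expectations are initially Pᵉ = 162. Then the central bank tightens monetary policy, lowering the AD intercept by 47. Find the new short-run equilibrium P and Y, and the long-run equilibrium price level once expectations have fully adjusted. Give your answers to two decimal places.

Short run: P = 327.00, Y = 1971.00. Long run: P = 388.88.

AD shifts left: new AD is Y = 4587 − 8P. With Pᵉ = 162, SRAS is Y = 990 + 3P.
Short run: 4587 − 8P = 990 + 3P gives 3597 = 11P, so P = 327.00 and Y = 4587 − 8P = 1971.00.
Y = 1971.00 is above potential 1476; expectations adjust and SRAS shifts left until Y = 1476.
Long run: on the new AD curve, 1476 = 4587 − 8P gives P = 388.88.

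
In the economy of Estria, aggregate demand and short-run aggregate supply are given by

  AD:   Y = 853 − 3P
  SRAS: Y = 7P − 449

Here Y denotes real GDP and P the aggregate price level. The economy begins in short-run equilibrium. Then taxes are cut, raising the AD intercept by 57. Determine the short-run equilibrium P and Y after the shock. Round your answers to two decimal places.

P = 135.90, Y = 502.30

This is a positive demand shock: AD shifts right.
New AD: Y = 910 − 3P.
Set AD = SRAS: 910 − 3P = 7P − 449, so 1359 = 10P and P = 135.90.
Substituting into AD, Y = 502.30.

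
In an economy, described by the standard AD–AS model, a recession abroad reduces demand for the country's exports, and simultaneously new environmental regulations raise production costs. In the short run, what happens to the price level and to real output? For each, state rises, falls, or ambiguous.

The first event is a negative demand shock: AD shifts left, which by itself pushes P down and Y down.
The second is an adverse supply shock: SRAS shifts left, which by itself pushes P up and Y down.
The two shocks push P in opposite directions, so the effect on P is ambiguous. Both shocks push Y down, so Y falls.

Price level: ambiguous; output: falls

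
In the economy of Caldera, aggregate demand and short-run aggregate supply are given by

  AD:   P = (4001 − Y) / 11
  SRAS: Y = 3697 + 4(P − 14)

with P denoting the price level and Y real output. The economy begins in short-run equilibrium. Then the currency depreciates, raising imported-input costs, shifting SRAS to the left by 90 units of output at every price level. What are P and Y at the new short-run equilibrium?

P = 30, Y = 3671

This is a negative supply shock: SRAS shifts left.
New SRAS: Y = 3551 + 4P.
Set AD = SRAS: 4001 − 11P = 3551 + 4P, so 450 = 15P and P = 30.
Y = 4001 − 11·30 = 3671.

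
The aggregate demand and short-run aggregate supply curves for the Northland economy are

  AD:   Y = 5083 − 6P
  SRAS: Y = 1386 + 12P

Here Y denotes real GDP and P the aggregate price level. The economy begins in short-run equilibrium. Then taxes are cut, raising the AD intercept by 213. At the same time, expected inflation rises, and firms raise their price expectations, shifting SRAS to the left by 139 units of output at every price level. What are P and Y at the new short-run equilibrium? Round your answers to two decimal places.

After both shocks: AD is Y = 5296 − 6P and SRAS is Y = 1247 + 12P.
Setting them equal: 4049 = 18P, so P = 224.94.
Substituting into AD, Y = 3946.33.

P = 224.94, Y = 3946.33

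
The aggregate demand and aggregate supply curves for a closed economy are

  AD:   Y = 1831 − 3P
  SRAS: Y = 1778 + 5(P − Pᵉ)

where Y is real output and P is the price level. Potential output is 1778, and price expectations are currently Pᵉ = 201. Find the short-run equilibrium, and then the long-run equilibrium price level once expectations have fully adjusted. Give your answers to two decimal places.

Short run: P = 132.25, Y = 1434.25. Long run: P = 17.67.

Short run: with Pᵉ = 201, SRAS is Y = 773 + 5P. Setting AD = SRAS gives 1058 = 8P, so P = 132.25 and Y = 1831 − 3P = 1434.25.
Output 1434.25 is below potential 1778, so over time expected prices fall and SRAS shifts right until Y returns to 1778.
Long run: Y = 1778 on the AD curve gives 1778 = 1831 − 3P, so P = 17.67.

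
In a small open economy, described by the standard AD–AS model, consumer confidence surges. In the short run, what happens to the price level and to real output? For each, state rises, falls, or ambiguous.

Price level: rises; output: rises

This is a positive demand shock: AD shifts right.
Moving along the upward-sloping SRAS curve, P rises and Y rises.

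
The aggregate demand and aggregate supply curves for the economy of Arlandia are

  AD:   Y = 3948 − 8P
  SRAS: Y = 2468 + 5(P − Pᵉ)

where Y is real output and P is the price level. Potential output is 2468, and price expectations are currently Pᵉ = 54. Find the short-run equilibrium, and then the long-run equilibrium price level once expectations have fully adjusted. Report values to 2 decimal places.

Short run: P = 134.62, Y = 2871.08. Long run: P = 185.00.

Short run: with Pᵉ = 54, SRAS is Y = 2198 + 5P. Setting AD = SRAS gives 1750 = 13P, so P = 134.62 and Y = 3948 − 8P = 2871.08.
Output 2871.08 is above potential 2468, so over time expected prices rise and SRAS shifts left until Y returns to 2468.
Long run: Y = 2468 on the AD curve gives 2468 = 3948 − 8P, so P = 185.00.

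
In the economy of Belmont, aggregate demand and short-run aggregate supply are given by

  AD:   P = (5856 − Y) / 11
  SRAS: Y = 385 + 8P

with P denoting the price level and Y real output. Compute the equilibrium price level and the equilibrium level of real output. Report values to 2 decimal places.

P = 287.95, Y = 2688.58

Rearrange AD to Y = 5856 − 11P.
Set AD = SRAS: 5856 − 11P = 385 + 8P, so 5471 = 19P and P = 287.95.
Substituting into AD, Y = 5856 − 11P = 2688.58.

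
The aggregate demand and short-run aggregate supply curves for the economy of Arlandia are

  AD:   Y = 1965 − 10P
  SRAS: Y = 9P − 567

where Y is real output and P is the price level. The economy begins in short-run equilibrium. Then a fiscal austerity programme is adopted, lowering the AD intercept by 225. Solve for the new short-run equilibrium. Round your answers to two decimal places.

This is a negative demand shock: AD shifts left.
New AD: Y = 1740 − 10P.
Set AD = SRAS: 1740 − 10P = 9P − 567, so 2307 = 19P and P = 121.42.
Substituting into AD, Y = 525.79.

P = 121.42, Y = 525.79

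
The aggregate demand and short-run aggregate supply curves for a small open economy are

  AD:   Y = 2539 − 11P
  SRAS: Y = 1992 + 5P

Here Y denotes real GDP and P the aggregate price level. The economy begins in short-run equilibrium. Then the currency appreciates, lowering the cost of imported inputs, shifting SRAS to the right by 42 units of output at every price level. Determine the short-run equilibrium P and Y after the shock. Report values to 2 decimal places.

This is a positive supply shock: SRAS shifts right.
New SRAS: Y = 2034 + 5P.
Set AD = SRAS: 2539 − 11P = 2034 + 5P, so 505 = 16P and P = 31.56.
Substituting into AD, Y = 2191.81.

P = 31.56, Y = 2191.81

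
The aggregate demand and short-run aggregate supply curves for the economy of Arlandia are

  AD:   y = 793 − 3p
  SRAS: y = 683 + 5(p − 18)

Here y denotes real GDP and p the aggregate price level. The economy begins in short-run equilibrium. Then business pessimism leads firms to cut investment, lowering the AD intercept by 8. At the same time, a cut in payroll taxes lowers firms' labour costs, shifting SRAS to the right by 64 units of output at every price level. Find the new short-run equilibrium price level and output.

p = 16, y = 737

After both shocks: AD is y = 785 − 3p and SRAS is y = 657 + 5p.
Setting them equal: 128 = 8p, so p = 16.
y = 785 − 3·16 = 737.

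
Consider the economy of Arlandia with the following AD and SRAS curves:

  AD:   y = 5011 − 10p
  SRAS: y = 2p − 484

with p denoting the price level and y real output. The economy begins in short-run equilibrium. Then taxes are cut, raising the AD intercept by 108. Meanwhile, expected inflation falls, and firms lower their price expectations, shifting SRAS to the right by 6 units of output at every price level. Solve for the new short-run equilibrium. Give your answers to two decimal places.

p = 466.42, y = 454.83

After both shocks: AD is y = 5119 − 10p and SRAS is y = 2p − 478.
Setting them equal: 5597 = 12p, so p = 466.42.
Substituting into AD, y = 454.83.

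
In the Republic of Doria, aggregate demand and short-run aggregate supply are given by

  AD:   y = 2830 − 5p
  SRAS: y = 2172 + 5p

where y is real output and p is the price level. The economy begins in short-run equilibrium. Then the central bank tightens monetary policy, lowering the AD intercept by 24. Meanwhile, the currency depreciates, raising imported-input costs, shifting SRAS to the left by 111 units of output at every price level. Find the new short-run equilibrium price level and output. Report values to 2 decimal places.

p = 74.50, y = 2433.50

After both shocks: AD is y = 2806 − 5p and SRAS is y = 2061 + 5p.
Setting them equal: 745 = 10p, so p = 74.50.
Substituting into AD, y = 2433.50.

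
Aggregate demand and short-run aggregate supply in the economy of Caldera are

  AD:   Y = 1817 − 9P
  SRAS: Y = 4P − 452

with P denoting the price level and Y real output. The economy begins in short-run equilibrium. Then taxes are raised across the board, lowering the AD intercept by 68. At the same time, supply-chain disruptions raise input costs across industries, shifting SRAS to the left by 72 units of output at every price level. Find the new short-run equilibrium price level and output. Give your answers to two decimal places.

P = 174.85, Y = 175.38

After both shocks: AD is Y = 1749 − 9P and SRAS is Y = 4P − 524.
Setting them equal: 2273 = 13P, so P = 174.85.
Substituting into AD, Y = 175.38.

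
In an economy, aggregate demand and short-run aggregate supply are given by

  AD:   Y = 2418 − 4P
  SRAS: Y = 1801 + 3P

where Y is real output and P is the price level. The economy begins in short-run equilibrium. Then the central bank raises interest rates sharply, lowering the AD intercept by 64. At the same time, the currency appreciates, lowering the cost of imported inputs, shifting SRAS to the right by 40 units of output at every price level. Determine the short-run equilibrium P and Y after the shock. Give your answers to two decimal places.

P = 73.29, Y = 2060.86

After both shocks: AD is Y = 2354 − 4P and SRAS is Y = 1841 + 3P.
Setting them equal: 513 = 7P, so P = 73.29.
Substituting into AD, Y = 2060.86.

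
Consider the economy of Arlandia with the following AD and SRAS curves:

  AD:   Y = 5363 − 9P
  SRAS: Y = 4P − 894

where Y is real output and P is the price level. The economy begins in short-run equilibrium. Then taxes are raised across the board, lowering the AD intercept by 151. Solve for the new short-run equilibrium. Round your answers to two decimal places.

This is a negative demand shock: AD shifts left.
New AD: Y = 5212 − 9P.
Set AD = SRAS: 5212 − 9P = 4P − 894, so 6106 = 13P and P = 469.69.
Substituting into AD, Y = 984.77.

P = 469.69, Y = 984.77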